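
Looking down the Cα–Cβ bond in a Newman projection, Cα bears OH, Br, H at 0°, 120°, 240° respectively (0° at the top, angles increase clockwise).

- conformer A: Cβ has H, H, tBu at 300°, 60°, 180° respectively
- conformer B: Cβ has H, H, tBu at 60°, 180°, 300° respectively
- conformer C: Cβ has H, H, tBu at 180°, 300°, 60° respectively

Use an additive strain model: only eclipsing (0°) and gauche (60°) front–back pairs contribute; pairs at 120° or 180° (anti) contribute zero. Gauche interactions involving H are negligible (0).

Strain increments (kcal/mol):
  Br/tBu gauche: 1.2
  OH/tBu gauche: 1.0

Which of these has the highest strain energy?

C

A (staggered): Br–tBu gauche; 1.2 = 1.2 kcal/mol.
B (staggered): OH–tBu gauche; 1.0 = 1.0 kcal/mol.
C (staggered): OH–tBu gauche, Br–tBu gauche; 1.0 + 1.2 = 2.2 kcal/mol.
C has the highest total (2.2 kcal/mol).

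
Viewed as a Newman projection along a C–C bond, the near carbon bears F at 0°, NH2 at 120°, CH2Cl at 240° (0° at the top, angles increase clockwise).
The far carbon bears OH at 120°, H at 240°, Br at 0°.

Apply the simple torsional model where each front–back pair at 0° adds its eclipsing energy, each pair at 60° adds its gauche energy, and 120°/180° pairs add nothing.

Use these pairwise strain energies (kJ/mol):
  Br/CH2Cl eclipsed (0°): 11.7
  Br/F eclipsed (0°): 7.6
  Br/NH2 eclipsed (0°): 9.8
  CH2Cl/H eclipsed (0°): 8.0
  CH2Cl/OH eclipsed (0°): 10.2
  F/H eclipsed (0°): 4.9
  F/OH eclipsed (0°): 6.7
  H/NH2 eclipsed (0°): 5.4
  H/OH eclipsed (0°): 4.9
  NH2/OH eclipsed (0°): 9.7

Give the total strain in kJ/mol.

This conformer (eclipsed): F(0°)/Br(0°) eclipsed 7.6; NH2(120°)/OH(120°) eclipsed 9.7; CH2Cl(240°)/H(240°) eclipsed 8.0 → 25.3 kJ/mol.

25.3 kJ/mol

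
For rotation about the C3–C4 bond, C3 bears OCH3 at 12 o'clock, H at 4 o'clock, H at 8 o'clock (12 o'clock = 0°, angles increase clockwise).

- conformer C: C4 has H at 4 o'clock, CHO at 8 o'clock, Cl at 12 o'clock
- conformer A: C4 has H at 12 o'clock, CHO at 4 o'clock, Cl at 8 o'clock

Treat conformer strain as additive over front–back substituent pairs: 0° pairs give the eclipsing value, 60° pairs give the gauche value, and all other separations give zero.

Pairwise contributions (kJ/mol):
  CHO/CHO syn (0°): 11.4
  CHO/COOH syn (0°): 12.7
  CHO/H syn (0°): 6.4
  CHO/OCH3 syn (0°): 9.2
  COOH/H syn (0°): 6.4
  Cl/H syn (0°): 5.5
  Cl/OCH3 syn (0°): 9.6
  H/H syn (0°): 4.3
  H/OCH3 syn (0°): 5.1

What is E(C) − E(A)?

+3.3 kJ/mol

C is eclipsed. OCH3 at 0° is eclipsed with Cl at 0° (9.6); H at 120° is eclipsed with H at 120° (4.3); H at 240° is eclipsed with CHO at 240° (6.4). Total 20.3 kJ/mol.
A is eclipsed. OCH3 at 0° is eclipsed with H at 0° (5.1); H at 120° is eclipsed with CHO at 120° (6.4); H at 240° is eclipsed with Cl at 240° (5.5). Total 17.0 kJ/mol.
E(C) − E(A) = 20.3 − 17.0 = +3.3 kJ/mol.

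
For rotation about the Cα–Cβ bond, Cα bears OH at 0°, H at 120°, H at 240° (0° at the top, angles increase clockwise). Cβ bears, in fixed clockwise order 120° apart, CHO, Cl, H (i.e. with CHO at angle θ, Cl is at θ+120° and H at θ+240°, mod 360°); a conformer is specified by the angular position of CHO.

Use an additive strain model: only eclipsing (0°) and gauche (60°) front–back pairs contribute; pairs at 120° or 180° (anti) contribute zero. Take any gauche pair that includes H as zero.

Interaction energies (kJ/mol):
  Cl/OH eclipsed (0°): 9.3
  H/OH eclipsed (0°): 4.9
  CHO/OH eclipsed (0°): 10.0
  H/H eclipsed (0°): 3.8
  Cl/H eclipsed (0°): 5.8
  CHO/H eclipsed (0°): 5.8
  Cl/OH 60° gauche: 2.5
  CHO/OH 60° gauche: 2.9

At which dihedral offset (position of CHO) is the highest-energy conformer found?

CHO at 0° is eclipsed. OH at 0° is eclipsed with CHO at 0° (10.0); H at 120° is eclipsed with Cl at 120° (5.8); H at 240° is eclipsed with H at 240° (3.8). Total 19.6 kJ/mol.
CHO at 60° is staggered. OH at 0° is gauche with CHO at 60° (2.9). Total 2.9 kJ/mol.
CHO at 120° is eclipsed. OH at 0° is eclipsed with H at 0° (4.9); H at 120° is eclipsed with CHO at 120° (5.8); H at 240° is eclipsed with Cl at 240° (5.8). Total 16.5 kJ/mol.
CHO at 180° is staggered. OH at 0° is gauche with Cl at 300° (2.5). Total 2.5 kJ/mol.
CHO at 240° is eclipsed. OH at 0° is eclipsed with Cl at 0° (9.3); H at 120° is eclipsed with H at 120° (3.8); H at 240° is eclipsed with CHO at 240° (5.8). Total 18.9 kJ/mol.
CHO at 300° is staggered. OH at 0° is gauche with CHO at 300° (2.9); OH at 0° is gauche with Cl at 60° (2.5). Total 5.4 kJ/mol.
The maximum (19.6 kJ/mol) occurs with CHO at 0°.

0°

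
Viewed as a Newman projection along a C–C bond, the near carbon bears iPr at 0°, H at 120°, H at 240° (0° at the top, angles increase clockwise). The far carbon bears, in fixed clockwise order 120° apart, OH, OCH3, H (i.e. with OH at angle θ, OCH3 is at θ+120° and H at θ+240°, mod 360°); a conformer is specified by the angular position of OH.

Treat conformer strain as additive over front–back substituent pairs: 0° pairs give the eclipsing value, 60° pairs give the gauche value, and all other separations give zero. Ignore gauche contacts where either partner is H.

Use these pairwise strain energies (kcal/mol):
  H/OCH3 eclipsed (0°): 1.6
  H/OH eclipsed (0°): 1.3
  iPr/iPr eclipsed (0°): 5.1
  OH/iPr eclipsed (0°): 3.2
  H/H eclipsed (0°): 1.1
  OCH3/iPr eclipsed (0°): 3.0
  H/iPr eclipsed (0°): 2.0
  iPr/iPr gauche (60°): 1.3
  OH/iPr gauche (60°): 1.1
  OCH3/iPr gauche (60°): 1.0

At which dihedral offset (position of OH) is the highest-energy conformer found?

OH at 0° (eclipsed): iPr(0°)/OH(0°) eclipsed 3.2; H(120°)/OCH3(120°) eclipsed 1.6; H(240°)/H(240°) eclipsed 1.1 → 5.9 kcal/mol.
OH at 60° (staggered): iPr(0°)/OH(60°) gauche 1.1 → 1.1 kcal/mol.
OH at 120° (eclipsed): iPr(0°)/H(0°) eclipsed 2.0; H(120°)/OH(120°) eclipsed 1.3; H(240°)/OCH3(240°) eclipsed 1.6 → 4.9 kcal/mol.
OH at 180° (staggered): iPr(0°)/OCH3(300°) gauche 1.0 → 1.0 kcal/mol.
OH at 240° (eclipsed): iPr(0°)/OCH3(0°) eclipsed 3.0; H(120°)/H(120°) eclipsed 1.1; H(240°)/OH(240°) eclipsed 1.3 → 5.4 kcal/mol.
OH at 300° (staggered): iPr(0°)/OH(300°) gauche 1.1; iPr(0°)/OCH3(60°) gauche 1.0 → 2.1 kcal/mol.
The maximum (5.9 kcal/mol) occurs with OH at 0°.

0°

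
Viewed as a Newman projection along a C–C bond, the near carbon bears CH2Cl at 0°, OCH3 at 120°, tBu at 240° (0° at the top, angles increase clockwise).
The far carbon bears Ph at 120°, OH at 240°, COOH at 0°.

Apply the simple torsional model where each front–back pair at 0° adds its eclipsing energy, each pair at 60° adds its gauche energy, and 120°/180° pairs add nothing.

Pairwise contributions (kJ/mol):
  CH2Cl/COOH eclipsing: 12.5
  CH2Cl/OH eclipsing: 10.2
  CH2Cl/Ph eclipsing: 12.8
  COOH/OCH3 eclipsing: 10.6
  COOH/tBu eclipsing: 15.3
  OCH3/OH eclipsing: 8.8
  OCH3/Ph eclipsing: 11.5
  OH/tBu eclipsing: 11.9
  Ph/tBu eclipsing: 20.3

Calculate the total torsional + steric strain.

35.9 kJ/mol

This conformer (eclipsed): CH2Cl(0°)/COOH(0°) eclipsed 12.5; OCH3(120°)/Ph(120°) eclipsed 11.5; tBu(240°)/OH(240°) eclipsed 11.9 → 35.9 kJ/mol.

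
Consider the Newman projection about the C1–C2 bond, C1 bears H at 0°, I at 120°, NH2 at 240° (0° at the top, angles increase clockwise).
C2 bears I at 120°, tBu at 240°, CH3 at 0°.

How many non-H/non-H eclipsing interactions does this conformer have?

2

Non-H eclipsing pairs: I(120°)/I(120°); NH2(240°)/tBu(240°) — 2 interactions.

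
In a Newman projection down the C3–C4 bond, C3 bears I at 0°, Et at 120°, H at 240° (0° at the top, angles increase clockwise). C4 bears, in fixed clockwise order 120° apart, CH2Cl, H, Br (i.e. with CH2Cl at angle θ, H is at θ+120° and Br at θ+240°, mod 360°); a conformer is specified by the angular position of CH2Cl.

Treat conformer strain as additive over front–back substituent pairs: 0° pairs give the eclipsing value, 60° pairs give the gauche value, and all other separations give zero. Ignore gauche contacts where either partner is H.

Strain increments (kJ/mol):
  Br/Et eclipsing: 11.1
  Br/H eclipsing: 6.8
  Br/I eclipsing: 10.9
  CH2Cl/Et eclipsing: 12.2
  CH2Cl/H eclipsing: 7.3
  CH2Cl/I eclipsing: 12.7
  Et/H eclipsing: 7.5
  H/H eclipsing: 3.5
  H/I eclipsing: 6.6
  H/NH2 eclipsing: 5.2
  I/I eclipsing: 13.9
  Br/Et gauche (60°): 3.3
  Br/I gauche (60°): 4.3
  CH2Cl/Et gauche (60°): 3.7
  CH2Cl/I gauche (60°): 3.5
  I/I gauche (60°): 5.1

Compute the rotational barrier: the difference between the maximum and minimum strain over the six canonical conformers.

20.2 kJ/mol

CH2Cl at 0° (eclipsed): I–CH2Cl eclipsed, Et–H eclipsed, H–Br eclipsed; 12.7 + 7.5 + 6.8 = 27.0 kJ/mol.
CH2Cl at 60° (staggered): I–CH2Cl gauche, I–Br gauche, Et–CH2Cl gauche; 3.5 + 4.3 + 3.7 = 11.5 kJ/mol.
CH2Cl at 120° (eclipsed): I–Br eclipsed, Et–CH2Cl eclipsed, H–H eclipsed; 10.9 + 12.2 + 3.5 = 26.6 kJ/mol.
CH2Cl at 180° (staggered): I–Br gauche, Et–CH2Cl gauche, Et–Br gauche; 4.3 + 3.7 + 3.3 = 11.3 kJ/mol.
CH2Cl at 240° (eclipsed): I–H eclipsed, Et–Br eclipsed, H–CH2Cl eclipsed; 6.6 + 11.1 + 7.3 = 25.0 kJ/mol.
CH2Cl at 300° (staggered): I–CH2Cl gauche, Et–Br gauche; 3.5 + 3.3 = 6.8 kJ/mol.
Max at 0° (27.0 kJ/mol), min at 300° (6.8 kJ/mol); barrier = 20.2 kJ/mol.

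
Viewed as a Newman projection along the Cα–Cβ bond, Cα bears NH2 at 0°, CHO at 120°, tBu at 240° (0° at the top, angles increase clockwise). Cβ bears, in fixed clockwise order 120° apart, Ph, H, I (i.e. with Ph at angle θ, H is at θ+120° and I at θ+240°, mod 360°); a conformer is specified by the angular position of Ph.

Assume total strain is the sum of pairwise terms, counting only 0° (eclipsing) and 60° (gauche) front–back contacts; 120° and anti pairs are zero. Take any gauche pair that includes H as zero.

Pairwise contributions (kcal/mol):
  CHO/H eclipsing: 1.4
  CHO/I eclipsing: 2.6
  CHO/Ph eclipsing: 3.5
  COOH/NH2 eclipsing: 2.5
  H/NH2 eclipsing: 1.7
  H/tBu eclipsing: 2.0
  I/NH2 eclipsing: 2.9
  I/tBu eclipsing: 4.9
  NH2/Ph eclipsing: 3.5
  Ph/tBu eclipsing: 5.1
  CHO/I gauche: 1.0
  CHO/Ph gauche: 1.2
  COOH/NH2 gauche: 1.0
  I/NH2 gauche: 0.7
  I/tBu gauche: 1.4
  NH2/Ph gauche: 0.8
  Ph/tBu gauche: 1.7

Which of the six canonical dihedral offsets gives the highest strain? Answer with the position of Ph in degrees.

0°

Ph at 0° (eclipsed): NH2–Ph eclipsed, CHO–H eclipsed, tBu–I eclipsed; 3.5 + 1.4 + 4.9 = 9.8 kcal/mol.
Ph at 60° (staggered): NH2–Ph gauche, NH2–I gauche, CHO–Ph gauche, tBu–I gauche; 0.8 + 0.7 + 1.2 + 1.4 = 4.1 kcal/mol.
Ph at 120° (eclipsed): NH2–I eclipsed, CHO–Ph eclipsed, tBu–H eclipsed; 2.9 + 3.5 + 2.0 = 8.4 kcal/mol.
Ph at 180° (staggered): NH2–I gauche, CHO–Ph gauche, CHO–I gauche, tBu–Ph gauche; 0.7 + 1.2 + 1.0 + 1.7 = 4.6 kcal/mol.
Ph at 240° (eclipsed): NH2–H eclipsed, CHO–I eclipsed, tBu–Ph eclipsed; 1.7 + 2.6 + 5.1 = 9.4 kcal/mol.
Ph at 300° (staggered): NH2–Ph gauche, CHO–I gauche, tBu–Ph gauche, tBu–I gauche; 0.8 + 1.0 + 1.7 + 1.4 = 4.9 kcal/mol.
The maximum (9.8 kcal/mol) occurs with Ph at 0°.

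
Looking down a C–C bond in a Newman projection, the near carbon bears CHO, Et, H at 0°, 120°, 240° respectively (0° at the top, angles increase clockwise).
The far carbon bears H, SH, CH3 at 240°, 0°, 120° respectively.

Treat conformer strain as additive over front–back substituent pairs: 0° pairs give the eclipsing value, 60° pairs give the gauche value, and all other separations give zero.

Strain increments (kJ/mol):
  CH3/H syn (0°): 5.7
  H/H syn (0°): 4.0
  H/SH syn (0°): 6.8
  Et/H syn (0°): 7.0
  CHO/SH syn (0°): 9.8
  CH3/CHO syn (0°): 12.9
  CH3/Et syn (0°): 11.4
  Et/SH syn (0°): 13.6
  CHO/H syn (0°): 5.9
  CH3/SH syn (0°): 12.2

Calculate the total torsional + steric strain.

25.2 kJ/mol

This conformer (eclipsed): CHO(0°)/SH(0°) eclipsed 9.8; Et(120°)/CH3(120°) eclipsed 11.4; H(240°)/H(240°) eclipsed 4.0 → 25.2 kJ/mol.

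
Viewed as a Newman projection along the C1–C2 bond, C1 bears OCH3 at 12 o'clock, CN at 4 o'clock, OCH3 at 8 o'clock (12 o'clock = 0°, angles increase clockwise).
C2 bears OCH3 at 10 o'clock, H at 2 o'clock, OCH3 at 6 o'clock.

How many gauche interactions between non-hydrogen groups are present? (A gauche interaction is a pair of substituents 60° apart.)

4

Non-H gauche pairs: OCH3(0°)/OCH3(300°); CN(120°)/OCH3(180°); OCH3(240°)/OCH3(300°); OCH3(240°)/OCH3(180°) — 4 interactions.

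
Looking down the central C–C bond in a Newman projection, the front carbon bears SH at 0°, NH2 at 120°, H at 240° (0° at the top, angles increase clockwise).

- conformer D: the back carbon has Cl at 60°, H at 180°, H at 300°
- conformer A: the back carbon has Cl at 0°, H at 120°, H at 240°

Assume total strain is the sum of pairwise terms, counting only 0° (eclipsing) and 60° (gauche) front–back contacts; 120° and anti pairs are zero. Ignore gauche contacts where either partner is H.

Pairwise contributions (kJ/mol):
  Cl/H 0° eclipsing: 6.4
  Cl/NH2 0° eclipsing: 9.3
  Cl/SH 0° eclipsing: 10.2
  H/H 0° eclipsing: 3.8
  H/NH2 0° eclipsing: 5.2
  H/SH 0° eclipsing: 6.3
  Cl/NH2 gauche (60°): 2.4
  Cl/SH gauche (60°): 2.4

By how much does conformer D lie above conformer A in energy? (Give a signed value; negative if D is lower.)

-14.4 kJ/mol

D (staggered): SH–Cl gauche, NH2–Cl gauche; 2.4 + 2.4 = 4.8 kJ/mol.
A (eclipsed): SH–Cl eclipsed, NH2–H eclipsed, H–H eclipsed; 10.2 + 5.2 + 3.8 = 19.2 kJ/mol.
E(D) − E(A) = 4.8 − 19.2 = -14.4 kJ/mol.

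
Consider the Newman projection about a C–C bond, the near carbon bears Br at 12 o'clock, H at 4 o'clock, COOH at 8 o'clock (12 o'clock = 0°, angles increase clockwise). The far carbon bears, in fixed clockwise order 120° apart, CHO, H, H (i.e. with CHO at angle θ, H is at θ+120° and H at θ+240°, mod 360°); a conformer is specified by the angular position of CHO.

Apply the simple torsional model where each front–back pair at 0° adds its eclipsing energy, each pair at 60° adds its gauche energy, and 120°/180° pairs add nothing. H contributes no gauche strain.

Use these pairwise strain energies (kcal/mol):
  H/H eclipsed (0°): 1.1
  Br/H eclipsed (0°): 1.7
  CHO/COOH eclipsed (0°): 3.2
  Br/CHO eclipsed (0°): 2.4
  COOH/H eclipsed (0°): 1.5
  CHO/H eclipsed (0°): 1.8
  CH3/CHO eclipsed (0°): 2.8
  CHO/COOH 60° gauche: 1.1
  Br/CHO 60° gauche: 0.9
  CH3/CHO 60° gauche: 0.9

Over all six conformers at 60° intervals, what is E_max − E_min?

CHO at 0° (eclipsed): Br(0°)/CHO(0°) eclipsed 2.4; H(120°)/H(120°) eclipsed 1.1; COOH(240°)/H(240°) eclipsed 1.5 → 5.0 kcal/mol.
CHO at 60° (staggered): Br(0°)/CHO(60°) gauche 0.9 → 0.9 kcal/mol.
CHO at 120° (eclipsed): Br(0°)/H(0°) eclipsed 1.7; H(120°)/CHO(120°) eclipsed 1.8; COOH(240°)/H(240°) eclipsed 1.5 → 5.0 kcal/mol.
CHO at 180° (staggered): COOH(240°)/CHO(180°) gauche 1.1 → 1.1 kcal/mol.
CHO at 240° (eclipsed): Br(0°)/H(0°) eclipsed 1.7; H(120°)/H(120°) eclipsed 1.1; COOH(240°)/CHO(240°) eclipsed 3.2 → 6.0 kcal/mol.
CHO at 300° (staggered): Br(0°)/CHO(300°) gauche 0.9; COOH(240°)/CHO(300°) gauche 1.1 → 2.0 kcal/mol.
Max at 240° (6.0 kcal/mol), min at 60° (0.9 kcal/mol); barrier = 5.1 kcal/mol.

5.1 kcal/mol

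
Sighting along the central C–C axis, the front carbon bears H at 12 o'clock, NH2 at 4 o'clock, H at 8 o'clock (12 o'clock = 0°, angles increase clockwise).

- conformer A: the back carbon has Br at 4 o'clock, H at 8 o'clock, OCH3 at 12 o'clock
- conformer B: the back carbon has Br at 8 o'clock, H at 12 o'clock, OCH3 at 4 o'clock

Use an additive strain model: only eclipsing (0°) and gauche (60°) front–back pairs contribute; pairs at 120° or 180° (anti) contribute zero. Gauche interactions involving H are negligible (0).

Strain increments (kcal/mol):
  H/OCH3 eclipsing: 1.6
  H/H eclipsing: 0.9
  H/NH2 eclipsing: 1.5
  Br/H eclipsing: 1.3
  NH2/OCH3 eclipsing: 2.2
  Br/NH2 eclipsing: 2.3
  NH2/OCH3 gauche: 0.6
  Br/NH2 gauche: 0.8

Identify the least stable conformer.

A (eclipsed): H(0°)/OCH3(0°) eclipsed 1.6; NH2(120°)/Br(120°) eclipsed 2.3; H(240°)/H(240°) eclipsed 0.9 → 4.8 kcal/mol.
B (eclipsed): H(0°)/H(0°) eclipsed 0.9; NH2(120°)/OCH3(120°) eclipsed 2.2; H(240°)/Br(240°) eclipsed 1.3 → 4.4 kcal/mol.
A has the highest total (4.8 kcal/mol).

A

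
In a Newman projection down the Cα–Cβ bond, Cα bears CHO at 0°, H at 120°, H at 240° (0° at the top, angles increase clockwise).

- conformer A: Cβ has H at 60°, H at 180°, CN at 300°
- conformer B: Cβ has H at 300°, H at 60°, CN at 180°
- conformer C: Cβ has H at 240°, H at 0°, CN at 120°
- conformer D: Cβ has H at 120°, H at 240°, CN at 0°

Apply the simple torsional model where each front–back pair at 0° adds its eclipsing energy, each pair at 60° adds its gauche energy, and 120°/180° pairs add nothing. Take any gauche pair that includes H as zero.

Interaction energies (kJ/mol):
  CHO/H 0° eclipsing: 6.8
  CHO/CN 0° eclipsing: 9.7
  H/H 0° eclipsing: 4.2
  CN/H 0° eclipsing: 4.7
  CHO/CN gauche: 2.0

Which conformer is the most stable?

A (staggered): CHO–CN gauche; 2.0 = 2.0 kJ/mol.
B (staggered): no non-H gauche contacts → 0.0 kJ/mol.
C (eclipsed): CHO–H eclipsed, H–CN eclipsed, H–H eclipsed; 6.8 + 4.7 + 4.2 = 15.7 kJ/mol.
D (eclipsed): CHO–CN eclipsed, H–H eclipsed, H–H eclipsed; 9.7 + 4.2 + 4.2 = 18.1 kJ/mol.
B has the lowest total (0.0 kJ/mol).

B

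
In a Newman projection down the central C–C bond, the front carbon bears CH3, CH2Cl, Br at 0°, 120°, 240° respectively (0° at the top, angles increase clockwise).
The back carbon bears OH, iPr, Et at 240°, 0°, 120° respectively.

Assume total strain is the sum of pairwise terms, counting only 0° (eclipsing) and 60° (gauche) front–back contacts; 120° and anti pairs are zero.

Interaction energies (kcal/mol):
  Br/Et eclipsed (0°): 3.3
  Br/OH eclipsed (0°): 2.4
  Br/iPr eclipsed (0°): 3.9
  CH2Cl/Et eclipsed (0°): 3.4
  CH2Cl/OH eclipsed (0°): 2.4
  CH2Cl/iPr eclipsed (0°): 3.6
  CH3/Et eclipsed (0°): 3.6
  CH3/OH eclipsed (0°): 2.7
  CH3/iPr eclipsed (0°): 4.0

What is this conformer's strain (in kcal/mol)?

This conformer (eclipsed): CH3–iPr eclipsed, CH2Cl–Et eclipsed, Br–OH eclipsed; 4.0 + 3.4 + 2.4 = 9.8 kcal/mol.

9.8 kcal/mol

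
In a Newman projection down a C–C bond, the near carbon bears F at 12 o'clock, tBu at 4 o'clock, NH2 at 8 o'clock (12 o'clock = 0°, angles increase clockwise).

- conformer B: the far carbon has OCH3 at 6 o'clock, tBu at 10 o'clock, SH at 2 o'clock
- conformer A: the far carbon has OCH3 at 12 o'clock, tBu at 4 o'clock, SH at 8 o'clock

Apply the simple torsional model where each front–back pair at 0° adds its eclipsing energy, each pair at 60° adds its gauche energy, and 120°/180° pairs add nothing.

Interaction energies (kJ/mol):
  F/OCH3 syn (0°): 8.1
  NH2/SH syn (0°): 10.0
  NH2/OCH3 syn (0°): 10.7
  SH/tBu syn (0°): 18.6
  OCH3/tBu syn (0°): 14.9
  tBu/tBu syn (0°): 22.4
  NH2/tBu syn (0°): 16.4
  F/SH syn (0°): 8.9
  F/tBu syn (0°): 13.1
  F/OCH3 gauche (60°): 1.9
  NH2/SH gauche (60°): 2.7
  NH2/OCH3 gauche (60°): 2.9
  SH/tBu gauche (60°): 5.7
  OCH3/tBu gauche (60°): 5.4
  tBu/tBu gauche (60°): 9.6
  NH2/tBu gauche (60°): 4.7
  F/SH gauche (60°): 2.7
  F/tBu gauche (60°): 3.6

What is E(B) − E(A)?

B is staggered. F at 0° is gauche with tBu at 300° (3.6); F at 0° is gauche with SH at 60° (2.7); tBu at 120° is gauche with OCH3 at 180° (5.4); tBu at 120° is gauche with SH at 60° (5.7); NH2 at 240° is gauche with OCH3 at 180° (2.9); NH2 at 240° is gauche with tBu at 300° (4.7). Total 25.0 kJ/mol.
A is eclipsed. F at 0° is eclipsed with OCH3 at 0° (8.1); tBu at 120° is eclipsed with tBu at 120° (22.4); NH2 at 240° is eclipsed with SH at 240° (10.0). Total 40.5 kJ/mol.
E(B) − E(A) = 25.0 − 40.5 = -15.5 kJ/mol.

-15.5 kJ/mol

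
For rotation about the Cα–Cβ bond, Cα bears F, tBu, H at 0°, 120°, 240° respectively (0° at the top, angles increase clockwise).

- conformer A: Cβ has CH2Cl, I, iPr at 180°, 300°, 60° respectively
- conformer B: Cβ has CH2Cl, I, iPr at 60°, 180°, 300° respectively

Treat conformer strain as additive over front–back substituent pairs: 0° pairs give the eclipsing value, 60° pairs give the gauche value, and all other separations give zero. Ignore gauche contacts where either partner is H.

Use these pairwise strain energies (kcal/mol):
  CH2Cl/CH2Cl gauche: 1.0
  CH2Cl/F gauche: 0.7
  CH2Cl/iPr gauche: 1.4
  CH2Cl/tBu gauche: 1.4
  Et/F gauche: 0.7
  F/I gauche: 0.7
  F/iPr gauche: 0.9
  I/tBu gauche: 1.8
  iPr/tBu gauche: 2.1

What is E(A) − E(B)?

+0.3 kcal/mol

A (staggered): F(0°)/I(300°) gauche 0.7; F(0°)/iPr(60°) gauche 0.9; tBu(120°)/CH2Cl(180°) gauche 1.4; tBu(120°)/iPr(60°) gauche 2.1 → 5.1 kcal/mol.
B (staggered): F(0°)/CH2Cl(60°) gauche 0.7; F(0°)/iPr(300°) gauche 0.9; tBu(120°)/CH2Cl(60°) gauche 1.4; tBu(120°)/I(180°) gauche 1.8 → 4.8 kcal/mol.
E(A) − E(B) = 5.1 − 4.8 = +0.3 kcal/mol.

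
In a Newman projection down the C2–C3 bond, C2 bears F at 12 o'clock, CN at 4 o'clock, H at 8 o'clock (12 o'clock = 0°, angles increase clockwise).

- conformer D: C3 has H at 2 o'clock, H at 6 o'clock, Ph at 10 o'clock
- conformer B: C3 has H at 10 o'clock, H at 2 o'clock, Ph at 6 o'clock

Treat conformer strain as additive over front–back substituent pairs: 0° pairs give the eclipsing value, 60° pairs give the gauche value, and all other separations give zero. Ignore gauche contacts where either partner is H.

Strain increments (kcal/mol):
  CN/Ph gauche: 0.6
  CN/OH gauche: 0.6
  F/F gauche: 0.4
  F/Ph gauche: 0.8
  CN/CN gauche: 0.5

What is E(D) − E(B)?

+0.2 kcal/mol

D (staggered): F–Ph gauche; 0.8 = 0.8 kcal/mol.
B (staggered): CN–Ph gauche; 0.6 = 0.6 kcal/mol.
E(D) − E(B) = 0.8 − 0.6 = +0.2 kcal/mol.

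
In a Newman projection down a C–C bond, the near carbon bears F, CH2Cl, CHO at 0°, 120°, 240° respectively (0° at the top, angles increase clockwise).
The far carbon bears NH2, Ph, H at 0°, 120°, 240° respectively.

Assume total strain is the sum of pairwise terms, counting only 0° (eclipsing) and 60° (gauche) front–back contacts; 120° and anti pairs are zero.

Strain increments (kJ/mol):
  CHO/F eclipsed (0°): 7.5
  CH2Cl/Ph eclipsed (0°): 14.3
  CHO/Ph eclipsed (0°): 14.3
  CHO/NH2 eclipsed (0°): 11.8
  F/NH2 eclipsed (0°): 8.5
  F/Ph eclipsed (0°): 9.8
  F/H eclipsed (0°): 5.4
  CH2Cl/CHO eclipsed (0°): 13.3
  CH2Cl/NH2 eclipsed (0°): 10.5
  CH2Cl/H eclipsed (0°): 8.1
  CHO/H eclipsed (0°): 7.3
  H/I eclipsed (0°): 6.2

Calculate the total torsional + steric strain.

This conformer (eclipsed): F(0°)/NH2(0°) eclipsed 8.5; CH2Cl(120°)/Ph(120°) eclipsed 14.3; CHO(240°)/H(240°) eclipsed 7.3 → 30.1 kJ/mol.

30.1 kJ/mol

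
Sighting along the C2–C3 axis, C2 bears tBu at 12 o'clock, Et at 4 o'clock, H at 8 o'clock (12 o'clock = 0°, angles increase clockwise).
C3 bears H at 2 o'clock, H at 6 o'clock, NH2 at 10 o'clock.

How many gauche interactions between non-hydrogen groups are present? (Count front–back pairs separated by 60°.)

Non-H gauche pairs: tBu(0°)/NH2(300°) — 1 interaction.

1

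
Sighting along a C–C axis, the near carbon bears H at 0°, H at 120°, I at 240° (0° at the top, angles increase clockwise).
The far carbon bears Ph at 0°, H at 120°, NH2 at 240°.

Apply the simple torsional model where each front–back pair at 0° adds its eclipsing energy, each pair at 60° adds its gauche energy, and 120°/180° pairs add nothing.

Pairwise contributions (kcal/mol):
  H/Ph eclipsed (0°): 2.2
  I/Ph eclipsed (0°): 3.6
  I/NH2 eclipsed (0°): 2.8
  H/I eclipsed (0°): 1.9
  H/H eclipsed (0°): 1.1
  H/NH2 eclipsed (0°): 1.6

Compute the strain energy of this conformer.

6.1 kcal/mol

This conformer (eclipsed): H(0°)/Ph(0°) eclipsed 2.2; H(120°)/H(120°) eclipsed 1.1; I(240°)/NH2(240°) eclipsed 2.8 → 6.1 kcal/mol.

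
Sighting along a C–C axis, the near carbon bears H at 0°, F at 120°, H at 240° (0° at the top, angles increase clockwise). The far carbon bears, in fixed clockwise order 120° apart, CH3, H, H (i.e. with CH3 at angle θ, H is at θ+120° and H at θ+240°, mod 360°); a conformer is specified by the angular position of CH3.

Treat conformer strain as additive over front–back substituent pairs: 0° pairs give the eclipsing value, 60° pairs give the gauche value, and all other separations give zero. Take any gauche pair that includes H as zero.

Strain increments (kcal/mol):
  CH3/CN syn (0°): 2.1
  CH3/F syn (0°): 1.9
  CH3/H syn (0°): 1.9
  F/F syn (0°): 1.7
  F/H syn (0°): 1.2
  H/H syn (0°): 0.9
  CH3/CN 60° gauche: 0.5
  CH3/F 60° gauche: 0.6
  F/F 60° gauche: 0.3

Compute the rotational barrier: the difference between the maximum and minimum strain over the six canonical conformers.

4.0 kcal/mol

CH3 at 0° is eclipsed. H at 0° is eclipsed with CH3 at 0° (1.9); F at 120° is eclipsed with H at 120° (1.2); H at 240° is eclipsed with H at 240° (0.9). Total 4.0 kcal/mol.
CH3 at 60° is staggered. F at 120° is gauche with CH3 at 60° (0.6). Total 0.6 kcal/mol.
CH3 at 120° is eclipsed. H at 0° is eclipsed with H at 0° (0.9); F at 120° is eclipsed with CH3 at 120° (1.9); H at 240° is eclipsed with H at 240° (0.9). Total 3.7 kcal/mol.
CH3 at 180° is staggered. F at 120° is gauche with CH3 at 180° (0.6). Total 0.6 kcal/mol.
CH3 at 240° is eclipsed. H at 0° is eclipsed with H at 0° (0.9); F at 120° is eclipsed with H at 120° (1.2); H at 240° is eclipsed with CH3 at 240° (1.9). Total 4.0 kcal/mol.
CH3 at 300° (staggered): no non-H gauche contacts → 0.0 kcal/mol.
Max at 0° (4.0 kcal/mol), min at 300° (0.0 kcal/mol); barrier = 4.0 kcal/mol.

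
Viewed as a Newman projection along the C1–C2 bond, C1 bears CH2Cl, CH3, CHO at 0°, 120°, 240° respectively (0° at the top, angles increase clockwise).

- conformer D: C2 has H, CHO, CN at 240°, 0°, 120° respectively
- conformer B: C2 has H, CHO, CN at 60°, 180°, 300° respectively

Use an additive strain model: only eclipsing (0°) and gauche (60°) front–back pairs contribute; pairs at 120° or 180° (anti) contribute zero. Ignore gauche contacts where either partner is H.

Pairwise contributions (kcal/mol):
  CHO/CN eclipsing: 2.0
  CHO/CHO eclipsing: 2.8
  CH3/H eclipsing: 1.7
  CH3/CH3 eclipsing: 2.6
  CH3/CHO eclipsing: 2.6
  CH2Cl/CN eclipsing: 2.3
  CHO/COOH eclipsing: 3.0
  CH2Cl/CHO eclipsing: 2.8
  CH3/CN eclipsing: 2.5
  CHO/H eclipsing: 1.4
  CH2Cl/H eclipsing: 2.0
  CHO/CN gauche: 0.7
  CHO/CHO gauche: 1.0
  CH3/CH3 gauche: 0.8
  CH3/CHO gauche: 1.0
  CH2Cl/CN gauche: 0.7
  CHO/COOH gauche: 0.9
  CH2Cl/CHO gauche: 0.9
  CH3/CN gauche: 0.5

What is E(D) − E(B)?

D (eclipsed): CH2Cl(0°)/CHO(0°) eclipsed 2.8; CH3(120°)/CN(120°) eclipsed 2.5; CHO(240°)/H(240°) eclipsed 1.4 → 6.7 kcal/mol.
B (staggered): CH2Cl(0°)/CN(300°) gauche 0.7; CH3(120°)/CHO(180°) gauche 1.0; CHO(240°)/CHO(180°) gauche 1.0; CHO(240°)/CN(300°) gauche 0.7 → 3.4 kcal/mol.
E(D) − E(B) = 6.7 − 3.4 = +3.3 kcal/mol.

+3.3 kcal/mol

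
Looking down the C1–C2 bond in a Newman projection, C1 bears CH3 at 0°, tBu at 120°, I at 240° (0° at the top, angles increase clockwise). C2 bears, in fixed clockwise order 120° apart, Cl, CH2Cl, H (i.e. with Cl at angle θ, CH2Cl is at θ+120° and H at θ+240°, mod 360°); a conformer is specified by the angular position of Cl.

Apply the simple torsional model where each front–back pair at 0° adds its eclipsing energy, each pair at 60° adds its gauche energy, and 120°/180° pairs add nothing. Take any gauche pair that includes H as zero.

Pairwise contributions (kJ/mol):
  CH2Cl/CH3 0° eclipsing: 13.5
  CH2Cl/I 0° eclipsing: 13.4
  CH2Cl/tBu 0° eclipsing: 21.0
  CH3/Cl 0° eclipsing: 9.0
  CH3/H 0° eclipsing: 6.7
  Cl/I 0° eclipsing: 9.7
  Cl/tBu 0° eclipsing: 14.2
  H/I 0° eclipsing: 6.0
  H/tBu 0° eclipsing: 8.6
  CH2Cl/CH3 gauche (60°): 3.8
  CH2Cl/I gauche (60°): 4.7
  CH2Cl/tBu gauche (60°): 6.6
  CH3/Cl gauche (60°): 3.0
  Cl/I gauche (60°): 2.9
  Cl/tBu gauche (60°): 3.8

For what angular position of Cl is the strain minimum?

180°

Cl at 0° (eclipsed): CH3(0°)/Cl(0°) eclipsed 9.0; tBu(120°)/CH2Cl(120°) eclipsed 21.0; I(240°)/H(240°) eclipsed 6.0 → 36.0 kJ/mol.
Cl at 60° (staggered): CH3(0°)/Cl(60°) gauche 3.0; tBu(120°)/Cl(60°) gauche 3.8; tBu(120°)/CH2Cl(180°) gauche 6.6; I(240°)/CH2Cl(180°) gauche 4.7 → 18.1 kJ/mol.
Cl at 120° (eclipsed): CH3(0°)/H(0°) eclipsed 6.7; tBu(120°)/Cl(120°) eclipsed 14.2; I(240°)/CH2Cl(240°) eclipsed 13.4 → 34.3 kJ/mol.
Cl at 180° (staggered): CH3(0°)/CH2Cl(300°) gauche 3.8; tBu(120°)/Cl(180°) gauche 3.8; I(240°)/Cl(180°) gauche 2.9; I(240°)/CH2Cl(300°) gauche 4.7 → 15.2 kJ/mol.
Cl at 240° (eclipsed): CH3(0°)/CH2Cl(0°) eclipsed 13.5; tBu(120°)/H(120°) eclipsed 8.6; I(240°)/Cl(240°) eclipsed 9.7 → 31.8 kJ/mol.
Cl at 300° (staggered): CH3(0°)/Cl(300°) gauche 3.0; CH3(0°)/CH2Cl(60°) gauche 3.8; tBu(120°)/CH2Cl(60°) gauche 6.6; I(240°)/Cl(300°) gauche 2.9 → 16.3 kJ/mol.
The minimum (15.2 kJ/mol) occurs with Cl at 180°.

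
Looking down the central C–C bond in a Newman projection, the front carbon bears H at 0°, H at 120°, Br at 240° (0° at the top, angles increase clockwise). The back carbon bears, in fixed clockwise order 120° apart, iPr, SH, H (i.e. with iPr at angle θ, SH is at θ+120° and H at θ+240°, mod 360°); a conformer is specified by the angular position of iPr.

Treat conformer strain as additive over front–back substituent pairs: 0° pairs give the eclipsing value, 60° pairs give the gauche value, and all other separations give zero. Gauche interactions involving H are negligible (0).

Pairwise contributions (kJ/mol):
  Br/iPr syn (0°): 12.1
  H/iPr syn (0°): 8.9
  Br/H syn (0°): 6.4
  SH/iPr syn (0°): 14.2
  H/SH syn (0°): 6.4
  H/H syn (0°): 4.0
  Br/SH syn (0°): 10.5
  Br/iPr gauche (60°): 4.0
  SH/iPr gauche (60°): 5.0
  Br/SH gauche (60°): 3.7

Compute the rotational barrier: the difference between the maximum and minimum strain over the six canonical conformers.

iPr at 0° is eclipsed. H at 0° is eclipsed with iPr at 0° (8.9); H at 120° is eclipsed with SH at 120° (6.4); Br at 240° is eclipsed with H at 240° (6.4). Total 21.7 kJ/mol.
iPr at 60° is staggered. Br at 240° is gauche with SH at 180° (3.7). Total 3.7 kJ/mol.
iPr at 120° is eclipsed. H at 0° is eclipsed with H at 0° (4.0); H at 120° is eclipsed with iPr at 120° (8.9); Br at 240° is eclipsed with SH at 240° (10.5). Total 23.4 kJ/mol.
iPr at 180° is staggered. Br at 240° is gauche with iPr at 180° (4.0); Br at 240° is gauche with SH at 300° (3.7). Total 7.7 kJ/mol.
iPr at 240° is eclipsed. H at 0° is eclipsed with SH at 0° (6.4); H at 120° is eclipsed with H at 120° (4.0); Br at 240° is eclipsed with iPr at 240° (12.1). Total 22.5 kJ/mol.
iPr at 300° is staggered. Br at 240° is gauche with iPr at 300° (4.0). Total 4.0 kJ/mol.
Max at 120° (23.4 kJ/mol), min at 60° (3.7 kJ/mol); barrier = 19.7 kJ/mol.

19.7 kJ/mol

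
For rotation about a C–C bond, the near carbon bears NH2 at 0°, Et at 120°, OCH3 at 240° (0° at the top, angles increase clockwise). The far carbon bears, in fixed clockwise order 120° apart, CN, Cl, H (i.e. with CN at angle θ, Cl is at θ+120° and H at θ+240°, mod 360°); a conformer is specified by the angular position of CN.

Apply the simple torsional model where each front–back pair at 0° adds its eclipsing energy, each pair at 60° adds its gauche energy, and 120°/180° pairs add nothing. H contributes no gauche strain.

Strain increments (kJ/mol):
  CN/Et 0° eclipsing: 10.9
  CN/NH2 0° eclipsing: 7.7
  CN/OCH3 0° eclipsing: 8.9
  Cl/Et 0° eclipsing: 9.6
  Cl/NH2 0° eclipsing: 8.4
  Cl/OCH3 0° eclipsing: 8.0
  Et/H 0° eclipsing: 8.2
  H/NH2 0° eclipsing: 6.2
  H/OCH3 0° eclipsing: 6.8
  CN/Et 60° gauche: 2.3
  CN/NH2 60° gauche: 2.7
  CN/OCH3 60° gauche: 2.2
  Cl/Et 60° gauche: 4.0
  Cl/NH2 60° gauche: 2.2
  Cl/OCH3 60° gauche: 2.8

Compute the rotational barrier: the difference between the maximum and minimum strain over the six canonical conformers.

CN at 0° (eclipsed): NH2–CN eclipsed, Et–Cl eclipsed, OCH3–H eclipsed; 7.7 + 9.6 + 6.8 = 24.1 kJ/mol.
CN at 60° (staggered): NH2–CN gauche, Et–CN gauche, Et–Cl gauche, OCH3–Cl gauche; 2.7 + 2.3 + 4.0 + 2.8 = 11.8 kJ/mol.
CN at 120° (eclipsed): NH2–H eclipsed, Et–CN eclipsed, OCH3–Cl eclipsed; 6.2 + 10.9 + 8.0 = 25.1 kJ/mol.
CN at 180° (staggered): NH2–Cl gauche, Et–CN gauche, OCH3–CN gauche, OCH3–Cl gauche; 2.2 + 2.3 + 2.2 + 2.8 = 9.5 kJ/mol.
CN at 240° (eclipsed): NH2–Cl eclipsed, Et–H eclipsed, OCH3–CN eclipsed; 8.4 + 8.2 + 8.9 = 25.5 kJ/mol.
CN at 300° (staggered): NH2–CN gauche, NH2–Cl gauche, Et–Cl gauche, OCH3–CN gauche; 2.7 + 2.2 + 4.0 + 2.2 = 11.1 kJ/mol.
Max at 240° (25.5 kJ/mol), min at 180° (9.5 kJ/mol); barrier = 16.0 kJ/mol.

16.0 kJ/mol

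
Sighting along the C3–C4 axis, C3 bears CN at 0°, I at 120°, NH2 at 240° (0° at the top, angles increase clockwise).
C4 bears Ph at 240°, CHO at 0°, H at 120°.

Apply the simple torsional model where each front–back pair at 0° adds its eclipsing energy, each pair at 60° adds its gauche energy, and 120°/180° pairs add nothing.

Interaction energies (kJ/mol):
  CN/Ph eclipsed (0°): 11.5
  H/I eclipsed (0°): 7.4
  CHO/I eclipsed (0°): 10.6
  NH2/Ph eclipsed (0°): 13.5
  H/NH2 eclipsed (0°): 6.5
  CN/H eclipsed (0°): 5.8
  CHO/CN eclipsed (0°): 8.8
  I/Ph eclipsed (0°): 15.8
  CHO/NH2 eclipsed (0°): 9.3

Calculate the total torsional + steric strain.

This conformer (eclipsed): CN(0°)/CHO(0°) eclipsed 8.8; I(120°)/H(120°) eclipsed 7.4; NH2(240°)/Ph(240°) eclipsed 13.5 → 29.7 kJ/mol.

29.7 kJ/mol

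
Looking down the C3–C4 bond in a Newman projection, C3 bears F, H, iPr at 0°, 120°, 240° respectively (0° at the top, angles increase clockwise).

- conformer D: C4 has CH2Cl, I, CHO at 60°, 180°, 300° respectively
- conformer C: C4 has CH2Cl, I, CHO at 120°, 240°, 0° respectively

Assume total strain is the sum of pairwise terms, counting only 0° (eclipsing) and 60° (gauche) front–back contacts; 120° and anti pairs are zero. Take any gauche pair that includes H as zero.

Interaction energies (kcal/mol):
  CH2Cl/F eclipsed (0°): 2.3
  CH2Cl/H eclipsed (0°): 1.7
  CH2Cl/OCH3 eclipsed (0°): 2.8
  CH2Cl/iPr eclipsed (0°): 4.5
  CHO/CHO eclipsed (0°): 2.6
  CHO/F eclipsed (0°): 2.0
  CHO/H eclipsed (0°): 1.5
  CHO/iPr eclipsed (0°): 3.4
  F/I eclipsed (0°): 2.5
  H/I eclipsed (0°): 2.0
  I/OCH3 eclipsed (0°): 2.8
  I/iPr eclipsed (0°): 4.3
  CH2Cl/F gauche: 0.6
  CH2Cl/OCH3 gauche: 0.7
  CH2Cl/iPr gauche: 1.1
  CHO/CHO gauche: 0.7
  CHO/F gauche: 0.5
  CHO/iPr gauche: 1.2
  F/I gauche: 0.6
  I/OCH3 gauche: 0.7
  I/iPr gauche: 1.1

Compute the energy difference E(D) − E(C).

D (staggered): F–CH2Cl gauche, F–CHO gauche, iPr–I gauche, iPr–CHO gauche; 0.6 + 0.5 + 1.1 + 1.2 = 3.4 kcal/mol.
C (eclipsed): F–CHO eclipsed, H–CH2Cl eclipsed, iPr–I eclipsed; 2.0 + 1.7 + 4.3 = 8.0 kcal/mol.
E(D) − E(C) = 3.4 − 8.0 = -4.6 kcal/mol.

-4.6 kcal/mol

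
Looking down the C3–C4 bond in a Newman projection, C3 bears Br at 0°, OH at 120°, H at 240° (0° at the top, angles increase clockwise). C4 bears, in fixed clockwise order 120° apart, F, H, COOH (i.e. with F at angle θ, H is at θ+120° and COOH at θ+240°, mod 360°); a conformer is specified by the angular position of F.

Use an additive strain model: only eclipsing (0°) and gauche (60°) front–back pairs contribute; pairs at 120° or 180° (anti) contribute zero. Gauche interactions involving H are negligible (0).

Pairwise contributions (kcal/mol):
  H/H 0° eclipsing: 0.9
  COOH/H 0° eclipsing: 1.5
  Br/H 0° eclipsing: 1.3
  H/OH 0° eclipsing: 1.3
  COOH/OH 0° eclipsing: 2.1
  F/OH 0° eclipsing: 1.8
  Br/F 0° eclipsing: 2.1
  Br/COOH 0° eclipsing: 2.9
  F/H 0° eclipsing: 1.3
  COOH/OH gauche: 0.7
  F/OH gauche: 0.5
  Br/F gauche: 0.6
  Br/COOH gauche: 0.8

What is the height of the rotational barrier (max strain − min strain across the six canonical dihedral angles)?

4.3 kcal/mol

F at 0° (eclipsed): Br–F eclipsed, OH–H eclipsed, H–COOH eclipsed; 2.1 + 1.3 + 1.5 = 4.9 kcal/mol.
F at 60° (staggered): Br–F gauche, Br–COOH gauche, OH–F gauche; 0.6 + 0.8 + 0.5 = 1.9 kcal/mol.
F at 120° (eclipsed): Br–COOH eclipsed, OH–F eclipsed, H–H eclipsed; 2.9 + 1.8 + 0.9 = 5.6 kcal/mol.
F at 180° (staggered): Br–COOH gauche, OH–F gauche, OH–COOH gauche; 0.8 + 0.5 + 0.7 = 2.0 kcal/mol.
F at 240° (eclipsed): Br–H eclipsed, OH–COOH eclipsed, H–F eclipsed; 1.3 + 2.1 + 1.3 = 4.7 kcal/mol.
F at 300° (staggered): Br–F gauche, OH–COOH gauche; 0.6 + 0.7 = 1.3 kcal/mol.
Max at 120° (5.6 kcal/mol), min at 300° (1.3 kcal/mol); barrier = 4.3 kcal/mol.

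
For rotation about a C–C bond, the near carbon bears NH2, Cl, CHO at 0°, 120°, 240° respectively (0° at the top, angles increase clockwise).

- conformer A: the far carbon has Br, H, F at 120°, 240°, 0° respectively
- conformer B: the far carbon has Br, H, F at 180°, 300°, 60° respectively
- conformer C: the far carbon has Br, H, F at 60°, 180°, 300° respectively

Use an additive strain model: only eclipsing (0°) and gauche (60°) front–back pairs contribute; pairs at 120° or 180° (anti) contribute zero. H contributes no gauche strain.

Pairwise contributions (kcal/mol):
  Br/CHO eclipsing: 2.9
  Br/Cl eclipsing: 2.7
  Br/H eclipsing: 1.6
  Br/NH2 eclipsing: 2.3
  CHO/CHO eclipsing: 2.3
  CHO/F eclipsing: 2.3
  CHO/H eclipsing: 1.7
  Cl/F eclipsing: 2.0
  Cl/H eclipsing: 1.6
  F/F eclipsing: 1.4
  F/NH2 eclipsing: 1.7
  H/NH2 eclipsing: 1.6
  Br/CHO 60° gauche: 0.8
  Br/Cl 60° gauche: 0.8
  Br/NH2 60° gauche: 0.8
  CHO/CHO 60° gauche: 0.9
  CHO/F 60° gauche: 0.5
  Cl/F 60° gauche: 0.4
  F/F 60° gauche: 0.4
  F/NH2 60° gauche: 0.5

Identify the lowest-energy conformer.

B

A (eclipsed): NH2(0°)/F(0°) eclipsed 1.7; Cl(120°)/Br(120°) eclipsed 2.7; CHO(240°)/H(240°) eclipsed 1.7 → 6.1 kcal/mol.
B (staggered): NH2(0°)/F(60°) gauche 0.5; Cl(120°)/Br(180°) gauche 0.8; Cl(120°)/F(60°) gauche 0.4; CHO(240°)/Br(180°) gauche 0.8 → 2.5 kcal/mol.
C (staggered): NH2(0°)/Br(60°) gauche 0.8; NH2(0°)/F(300°) gauche 0.5; Cl(120°)/Br(60°) gauche 0.8; CHO(240°)/F(300°) gauche 0.5 → 2.6 kcal/mol.
B has the lowest total (2.5 kcal/mol).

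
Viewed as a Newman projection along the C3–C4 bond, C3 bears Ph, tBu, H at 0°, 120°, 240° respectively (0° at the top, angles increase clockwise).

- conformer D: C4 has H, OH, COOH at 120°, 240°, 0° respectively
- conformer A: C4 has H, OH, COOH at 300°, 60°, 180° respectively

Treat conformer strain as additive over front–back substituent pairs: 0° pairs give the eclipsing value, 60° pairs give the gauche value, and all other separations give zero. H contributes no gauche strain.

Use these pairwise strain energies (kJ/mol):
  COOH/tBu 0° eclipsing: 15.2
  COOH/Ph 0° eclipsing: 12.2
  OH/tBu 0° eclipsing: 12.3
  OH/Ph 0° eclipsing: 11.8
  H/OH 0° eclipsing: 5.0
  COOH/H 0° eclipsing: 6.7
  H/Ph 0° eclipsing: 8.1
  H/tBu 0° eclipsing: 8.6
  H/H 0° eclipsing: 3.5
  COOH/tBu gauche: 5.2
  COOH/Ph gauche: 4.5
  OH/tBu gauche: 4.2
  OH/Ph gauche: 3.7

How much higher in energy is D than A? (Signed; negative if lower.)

D is eclipsed. Ph at 0° is eclipsed with COOH at 0° (12.2); tBu at 120° is eclipsed with H at 120° (8.6); H at 240° is eclipsed with OH at 240° (5.0). Total 25.8 kJ/mol.
A is staggered. Ph at 0° is gauche with OH at 60° (3.7); tBu at 120° is gauche with OH at 60° (4.2); tBu at 120° is gauche with COOH at 180° (5.2). Total 13.1 kJ/mol.
E(D) − E(A) = 25.8 − 13.1 = +12.7 kJ/mol.

+12.7 kJ/mol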